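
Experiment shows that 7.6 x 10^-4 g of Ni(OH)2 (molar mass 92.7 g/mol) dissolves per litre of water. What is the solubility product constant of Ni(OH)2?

Molar solubility s = (7.6 × 10^-4 g/L) / (92.7 g/mol) = 8.20 x 10^-6 M.
Ni(OH)2(s) ⇌ Ni^2+(aq) + 2 OH^-(aq)
Let s = molar solubility. Then [Ni^2+] = s and [OH^-] = 2s.
Ksp = [Ni^2+][OH^-]^2
Ksp = s(2s)^2 = 4s^3
With s = 8.20 x 10^-6: Ksp = 2.2 × 10^-15

Ksp = 2.2 × 10^-15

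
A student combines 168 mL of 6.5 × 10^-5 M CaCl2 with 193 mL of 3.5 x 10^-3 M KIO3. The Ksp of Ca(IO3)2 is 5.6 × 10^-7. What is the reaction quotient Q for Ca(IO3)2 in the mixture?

Total volume = 168 + 193 = 361 mL.
[Ca^2+] = 6.5 × 10^-5 × (168/361) = 3.02 x 10^-5 M
[IO3^-] = 3.5 x 10^-3 × (193/361) = 1.87 × 10^-3 M
Ca(IO3)2(s) ⇌ Ca^2+(aq) + 2 IO3^-(aq), so Q = [Ca^2+][IO3^-]^2
Q = (3.02 × 10^-5)(1.87 x 10^-3)^2 = 1.1 × 10^-10
Q < Ksp, so no precipitate of Ca(IO3)2 forms.

Q ≈ 1.1 × 10^-10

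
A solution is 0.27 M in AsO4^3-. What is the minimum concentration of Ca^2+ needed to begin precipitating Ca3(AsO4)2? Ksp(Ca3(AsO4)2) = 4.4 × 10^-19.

[Ca^2+] ≈ 1.8 × 10^-6 M

Ca3(AsO4)2(s) <=> 3 Ca^2+(aq) + 2 AsO4^3-(aq)
Ksp = [Ca^2+]^3[AsO4^3-]^2
Precipitation begins when Q = Ksp. With [AsO4^3-] = 0.27 M:
4.4 × 10^-19 = (0.27)^2 × [Ca^2+]^3
[Ca^2+] = (4.4 × 10^-19 / 7.29 × 10^-2)^(1/3) = 1.8 × 10^-6 M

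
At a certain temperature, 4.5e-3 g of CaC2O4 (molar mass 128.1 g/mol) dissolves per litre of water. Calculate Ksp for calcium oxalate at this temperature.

Molar solubility s = (4.5 × 10^-3 g/L) / (128.1 g/mol) = 3.51 × 10^-5 M.
CaC2O4(s) <=> Ca^2+ + C2O4^2-
For each mole of CaC2O4 that dissolves: [Ca^2+] = s, [C2O4^2-] = s.
Ksp = [Ca^2+][C2O4^2-]
Ksp = s × s = s^2
With s = 3.51 × 10^-5: Ksp = 1.2 x 10^-9

1.2 x 10^-9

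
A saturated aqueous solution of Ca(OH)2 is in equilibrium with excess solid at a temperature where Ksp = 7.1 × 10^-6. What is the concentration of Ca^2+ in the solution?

1.2e-2 M

Ca(OH)2(s) ⇌ Ca^2+ + 2 OH^-
Ksp = [Ca^2+][OH^-]^2
Let s = molar solubility. Then [Ca^2+] = s and [OH^-] = 2s.
Substituting: Ksp = s(2s)^2 = 4s^3
s^3 = 7.1 × 10^-6 / 4, so s = 1.21 × 10^-2 M
[Ca^2+] = s = 1.2 x 10^-2 M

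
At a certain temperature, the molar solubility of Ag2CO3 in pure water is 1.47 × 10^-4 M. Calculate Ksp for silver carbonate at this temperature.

Ag2CO3(s) ⇌ 2 Ag^+(aq) + CO3^2-(aq)
For each mole of Ag2CO3 that dissolves: [Ag^+] = 2s, [CO3^2-] = s.
Ksp = [Ag^+]^2[CO3^2-]
Substituting: Ksp = (2s)^2s = 4s^3
With s = 1.47 × 10^-4: Ksp = 1.27 × 10^-11

Ksp ≈ 1.27 × 10^-11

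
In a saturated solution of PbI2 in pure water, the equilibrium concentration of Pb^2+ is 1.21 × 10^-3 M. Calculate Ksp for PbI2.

Ksp = 7.09e-9

PbI2(s) <=> Pb^2+(aq) + 2 I^-(aq)
Stoichiometry gives [I^-] = (2/1)[Pb^2+] = 2.420 x 10^-3 M.
Ksp = [Pb^2+][I^-]^2
Ksp = 1.21 x 10^-3 × (2.420 × 10^-3)^2 = 7.09 × 10^-9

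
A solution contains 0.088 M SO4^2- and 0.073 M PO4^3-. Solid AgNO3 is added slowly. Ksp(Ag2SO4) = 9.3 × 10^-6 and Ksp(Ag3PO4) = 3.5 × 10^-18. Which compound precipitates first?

Precipitation of each salt starts when its ion product equals its Ksp.
For Ag2SO4: 9.3 × 10^-6 = 0.088 × [Ag^+]^2  ⇒  [Ag^+] = 1.0 x 10^-2 M.
For Ag3PO4: 3.5 × 10^-18 = 0.073 × [Ag^+]^3  ⇒  [Ag^+] = 3.6 × 10^-6 M.
The salt with the lower threshold [Ag^+] precipitates first: Ag3PO4.

Ag3PO4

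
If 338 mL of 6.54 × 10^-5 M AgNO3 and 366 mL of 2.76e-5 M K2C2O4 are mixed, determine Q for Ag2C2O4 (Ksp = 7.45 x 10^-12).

Q ≈ 1.41e-14

Total volume = 338 + 366 = 704 mL.
[Ag^+] = 6.54 × 10^-5 × (338/704) = 3.140 × 10^-5 M
[C2O4^2-] = 2.76 x 10^-5 × (366/704) = 1.435 x 10^-5 M
Ag2C2O4(s) ⇌ 2 Ag^+(aq) + C2O4^2-(aq), so Q = [Ag^+]^2[C2O4^2-]
Q = (3.140 × 10^-5)^2(1.435 x 10^-5) = 1.41 × 10^-14
Q < Ksp, so no precipitate of Ag2C2O4 forms.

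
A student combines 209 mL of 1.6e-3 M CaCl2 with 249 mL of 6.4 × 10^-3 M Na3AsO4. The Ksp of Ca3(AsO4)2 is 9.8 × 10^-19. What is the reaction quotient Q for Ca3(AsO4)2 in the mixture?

Q = 4.7 × 10^-15

Total volume = 209 + 249 = 458 mL.
[Ca^2+] = 1.6 × 10^-3 × (209/458) = 7.30 × 10^-4 M
[AsO4^3-] = 6.4 × 10^-3 × (249/458) = 3.48 × 10^-3 M
Ca3(AsO4)2(s) <=> 3 Ca^2+(aq) + 2 AsO4^3-(aq), so Q = [Ca^2+]^3[AsO4^3-]^2
Q = (7.30 x 10^-4)^3(3.48 × 10^-3)^2 = 4.7 × 10^-15
Q > Ksp, so Ca3(AsO4)2 will precipitate.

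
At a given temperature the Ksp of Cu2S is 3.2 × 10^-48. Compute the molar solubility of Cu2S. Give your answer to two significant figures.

s ≈ 9.3 × 10^-17 M

Cu2S(s) ⇌ 2 Cu^+ + S^2-
Ksp = [Cu^+]^2[S^2-]
Let s = molar solubility. Then [Cu^+] = 2s and [S^2-] = s.
Substituting: Ksp = (2s)^2s = 4s^3
s = (3.2 × 10^-48 / 4)^(1/3) = 9.3 × 10^-17 M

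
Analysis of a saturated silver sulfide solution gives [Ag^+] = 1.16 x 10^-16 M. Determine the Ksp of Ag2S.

Ksp ≈ 7.80 × 10^-49

Ag2S(s) ⇌ 2 Ag^+ + S^2-
Stoichiometry gives [S^2-] = (1/2)[Ag^+] = 5.800 × 10^-17 M.
Ksp = [Ag^+]^2[S^2-]
Ksp = (1.16 × 10^-16)^2 × 5.800 × 10^-17 = 7.80 × 10^-49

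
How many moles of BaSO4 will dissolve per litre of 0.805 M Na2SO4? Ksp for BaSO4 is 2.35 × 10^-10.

s = 2.92 × 10^-10 M

BaSO4(s) ⇌ Ba^2+(aq) + SO4^2-(aq)
Ksp = [Ba^2+][SO4^2-]
If s mol/L dissolves here, [Ba^2+] = s, [SO4^2-] = 0.805 + s ≈ 0.805 (common-ion effect: SO4^2- is already 0.805 M).
Ksp ≈ s × 0.805
s = 2.92 × 10^-10 M
Check: s = 2.9 × 10^-10 ≪ 0.805, so the approximation is valid.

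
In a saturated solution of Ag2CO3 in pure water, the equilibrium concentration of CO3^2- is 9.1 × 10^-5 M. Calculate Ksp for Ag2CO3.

Ag2CO3(s) ⇌ 2 Ag^+ + CO3^2-
Stoichiometry gives [Ag^+] = (2/1)[CO3^2-] = 1.82 × 10^-4 M.
Ksp = [Ag^+]^2[CO3^2-]
Ksp = (1.82 x 10^-4)^2 × 9.1 × 10^-5 = 3.0 x 10^-12

Ksp = 3.0 x 10^-12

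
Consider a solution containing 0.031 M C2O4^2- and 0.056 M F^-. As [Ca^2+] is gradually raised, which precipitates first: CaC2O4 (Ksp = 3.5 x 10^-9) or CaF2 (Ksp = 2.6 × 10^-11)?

Each salt begins to precipitate when Q = Ksp, i.e. when [Ca^2+] reaches its threshold.
For CaC2O4: 3.5 x 10^-9 = 0.031 × [Ca^2+]  ⇒  [Ca^2+] = 1.1 × 10^-7 M.
For CaF2: 2.6 × 10^-11 = (0.056)^2 × [Ca^2+]  ⇒  [Ca^2+] = 8.3 × 10^-9 M.
The salt with the lower threshold [Ca^2+] precipitates first: CaF2.

CaF2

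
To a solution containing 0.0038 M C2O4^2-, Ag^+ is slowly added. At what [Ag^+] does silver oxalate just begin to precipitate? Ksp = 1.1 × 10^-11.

Ag2C2O4(s) ⇌ 2 Ag^+(aq) + C2O4^2-(aq)
Ksp = [Ag^+]^2[C2O4^2-]
Precipitation begins when Q = Ksp. With [C2O4^2-] = 0.0038 M:
1.1 × 10^-11 = (0.0038) × [Ag^+]^2
[Ag^+] = (1.1 × 10^-11 / 3.8 × 10^-3)^(1/2) = 5.4 x 10^-5 M

5.4e-5 M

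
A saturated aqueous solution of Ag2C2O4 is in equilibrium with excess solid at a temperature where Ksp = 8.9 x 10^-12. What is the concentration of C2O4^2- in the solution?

Ag2C2O4(s) ⇌ 2 Ag^+(aq) + C2O4^2-(aq)
Ksp = [Ag^+]^2[C2O4^2-]
With molar solubility s: [Ag^+] = 2s, [C2O4^2-] = s.
Substituting: Ksp = (2s)^2s = 4s^3
s^3 = 8.9 x 10^-12 / 4, so s = 1.31 x 10^-4 M
[C2O4^2-] = s = 1.3 × 10^-4 M

1.3 × 10^-4 M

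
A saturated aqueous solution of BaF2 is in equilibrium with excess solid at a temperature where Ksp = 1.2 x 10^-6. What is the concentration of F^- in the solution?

[F^-] = 1.3 x 10^-2 M

BaF2(s) ⇌ Ba^2+(aq) + 2 F^-(aq)
Ksp = [Ba^2+][F^-]^2
Let s = molar solubility. Then [Ba^2+] = s and [F^-] = 2s.
So Ksp = s × (2s)^2 = 4s^3
s = (1.2 x 10^-6 / 4)^(1/3) = 6.69 × 10^-3 M
[F^-] = 2s = 1.3 × 10^-2 M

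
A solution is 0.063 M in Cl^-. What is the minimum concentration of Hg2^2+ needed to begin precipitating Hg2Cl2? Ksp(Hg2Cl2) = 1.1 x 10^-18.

[Hg2^2+] ≈ 2.8e-16 M

Hg2Cl2(s) ⇌ Hg2^2+(aq) + 2 Cl^-(aq)
Ksp = [Hg2^2+][Cl^-]^2
Precipitation begins when Q = Ksp. With [Cl^-] = 0.063 M:
1.1 x 10^-18 = (0.063)^2 × [Hg2^2+]
[Hg2^2+] = (1.1 x 10^-18 / 3.97 × 10^-3) = 2.8 × 10^-16 M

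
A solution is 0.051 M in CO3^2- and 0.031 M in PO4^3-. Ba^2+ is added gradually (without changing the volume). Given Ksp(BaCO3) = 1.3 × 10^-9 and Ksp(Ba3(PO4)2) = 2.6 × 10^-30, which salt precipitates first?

Ba3(PO4)2

Precipitation of each salt starts when its ion product equals its Ksp.
For BaCO3: 1.3 × 10^-9 = 0.051 × [Ba^2+]  ⇒  [Ba^2+] = 2.5 × 10^-8 M.
For Ba3(PO4)2: 2.6 × 10^-30 = (0.031)^2 × [Ba^2+]^3  ⇒  [Ba^2+] = 1.4 x 10^-9 M.
The salt with the lower threshold [Ba^2+] precipitates first: Ba3(PO4)2.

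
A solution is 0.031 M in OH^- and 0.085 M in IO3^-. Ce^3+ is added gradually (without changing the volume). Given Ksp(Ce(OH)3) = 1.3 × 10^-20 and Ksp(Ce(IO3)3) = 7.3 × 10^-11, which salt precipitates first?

Each salt begins to precipitate when Q = Ksp, i.e. when [Ce^3+] reaches its threshold.
For Ce(OH)3: 1.3 × 10^-20 = (0.031)^3 × [Ce^3+]  ⇒  [Ce^3+] = 4.4 x 10^-16 M.
For Ce(IO3)3: 7.3 × 10^-11 = (0.085)^3 × [Ce^3+]  ⇒  [Ce^3+] = 1.2 × 10^-7 M.
The salt with the lower threshold [Ce^3+] precipitates first: Ce(OH)3.

Ce(OH)3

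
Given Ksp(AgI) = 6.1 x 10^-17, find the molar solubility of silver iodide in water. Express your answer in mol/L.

AgI(s) ⇌ Ag^+(aq) + I^-(aq)
Ksp = [Ag^+][I^-]
For each mole of AgI that dissolves: [Ag^+] = s, [I^-] = s.
Ksp = s × s = s^2
s = √(6.1 x 10^-17) = 7.8 × 10^-9 M

7.8 × 10^-9 M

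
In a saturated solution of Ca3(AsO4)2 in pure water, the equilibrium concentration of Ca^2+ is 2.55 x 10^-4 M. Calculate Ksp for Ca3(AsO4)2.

4.79e-19

Ca3(AsO4)2(s) ⇌ 3 Ca^2+(aq) + 2 AsO4^3-(aq)
Stoichiometry gives [AsO4^3-] = (2/3)[Ca^2+] = 1.700 x 10^-4 M.
Ksp = [Ca^2+]^3[AsO4^3-]^2
Ksp = (2.55 × 10^-4)^3 × (1.700 x 10^-4)^2 = 4.79 x 10^-19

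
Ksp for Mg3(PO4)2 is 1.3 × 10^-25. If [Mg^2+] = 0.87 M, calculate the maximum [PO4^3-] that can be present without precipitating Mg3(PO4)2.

Mg3(PO4)2(s) ⇌ 3 Mg^2+(aq) + 2 PO4^3-(aq)
Ksp = [Mg^2+]^3[PO4^3-]^2
Precipitation begins when Q = Ksp. With [Mg^2+] = 0.87 M:
1.3 × 10^-25 = (0.87)^3 × [PO4^3-]^2
[PO4^3-] = (1.3 × 10^-25 / 6.59 × 10^-1)^(1/2) = 4.4 x 10^-13 M

[PO4^3-] ≈ 4.4e-13 M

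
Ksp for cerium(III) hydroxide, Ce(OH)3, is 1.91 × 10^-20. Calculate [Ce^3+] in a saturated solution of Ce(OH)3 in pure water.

Ce(OH)3(s) ⇌ Ce^3+(aq) + 3 OH^-(aq)
Ksp = [Ce^3+][OH^-]^3
With molar solubility s: [Ce^3+] = s, [OH^-] = 3s.
Ksp = s(3s)^3 = 27s^4
s^4 = 1.91 × 10^-20 / 27, so s = 5.157 x 10^-6 M
[Ce^3+] = s = 5.16 × 10^-6 M

[Ce^3+] = 5.16 x 10^-6 M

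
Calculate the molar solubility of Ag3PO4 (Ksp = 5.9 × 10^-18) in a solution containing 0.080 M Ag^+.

Ag3PO4(s) <=> 3 Ag^+(aq) + PO4^3-(aq)
Ksp = [Ag^+]^3[PO4^3-]
Let s = moles of Ag3PO4 that dissolve per litre. [Ag^+] = 0.080 + 3s ≈ 0.080, [PO4^3-] = s (since the Ag^+ already present dominates).
Ksp ≈ (0.080)^3 × s
s = 1.2 × 10^-14 M
Check: 3s = 3.5 × 10^-14 ≪ 0.080, so the approximation is valid.

s ≈ 1.2 × 10^-14 M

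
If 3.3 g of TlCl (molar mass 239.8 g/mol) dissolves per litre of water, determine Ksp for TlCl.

Molar solubility s = (3.3 g/L) / (239.8 g/mol) = 1.38 × 10^-2 M.
TlCl(s) ⇌ Tl^+ + Cl^-
Let s = molar solubility. Then [Tl^+] = s and [Cl^-] = s.
Ksp = [Tl^+][Cl^-]
Ksp = (s)(s) = s^2
With s = 1.38 × 10^-2: Ksp = 1.9 × 10^-4

1.9 x 10^-4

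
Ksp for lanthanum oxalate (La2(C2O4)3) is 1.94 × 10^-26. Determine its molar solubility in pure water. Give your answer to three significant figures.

s ≈ 2.82 × 10^-6 M

La2(C2O4)3(s) <=> 2 La^3+(aq) + 3 C2O4^2-(aq)
Ksp = [La^3+]^2[C2O4^2-]^3
With molar solubility s: [La^3+] = 2s, [C2O4^2-] = 3s.
Substituting: Ksp = (2s)^2(3s)^3 = 108s^5
s^5 = 1.94 × 10^-26 / 108, so s = 2.82 × 10^-6 M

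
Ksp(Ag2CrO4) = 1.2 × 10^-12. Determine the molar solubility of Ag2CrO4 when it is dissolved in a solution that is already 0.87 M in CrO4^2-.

Ag2CrO4(s) <=> 2 Ag^+(aq) + CrO4^2-(aq)
Ksp = [Ag^+]^2[CrO4^2-]
If s mol/L dissolves here, [Ag^+] = 2s, [CrO4^2-] = 0.87 + s ≈ 0.87 (common-ion effect: CrO4^2- is already 0.87 M).
Ksp ≈ (2s)^2 × 0.87
s = 5.9 × 10^-7 M
Check: s = 5.9 × 10^-7 ≪ 0.87, so the approximation is valid.

s ≈ 5.9 × 10^-7 M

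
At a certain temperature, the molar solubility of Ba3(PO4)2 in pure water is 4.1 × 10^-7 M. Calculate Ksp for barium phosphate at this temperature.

Ba3(PO4)2(s) ⇌ 3 Ba^2+ + 2 PO4^3-
For each mole of Ba3(PO4)2 that dissolves: [Ba^2+] = 3s, [PO4^3-] = 2s.
Ksp = [Ba^2+]^3[PO4^3-]^2
Ksp = (3s)^3(2s)^2 = 108s^5
Ksp = 108 × (4.1 x 10^-7)^5 = 1.3 × 10^-30

Ksp ≈ 1.3e-30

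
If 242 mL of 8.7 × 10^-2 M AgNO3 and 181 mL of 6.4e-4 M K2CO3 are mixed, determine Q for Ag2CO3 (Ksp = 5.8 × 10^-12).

Total volume = 242 + 181 = 423 mL.
[Ag^+] = 8.7 × 10^-2 × (242/423) = 4.98 x 10^-2 M
[CO3^2-] = 6.4 × 10^-4 × (181/423) = 2.74 x 10^-4 M
Ag2CO3(s) ⇌ 2 Ag^+ + CO3^2-, so Q = [Ag^+]^2[CO3^2-]
Q = (4.98 × 10^-2)^2(2.74 × 10^-4) = 6.8 x 10^-7
Q > Ksp, so Ag2CO3 will precipitate.

Q = 6.8 × 10^-7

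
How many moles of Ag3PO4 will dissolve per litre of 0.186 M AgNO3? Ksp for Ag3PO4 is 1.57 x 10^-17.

2.44 × 10^-15 M

Ag3PO4(s) ⇌ 3 Ag^+(aq) + PO4^3-(aq)
Ksp = [Ag^+]^3[PO4^3-]
If s mol/L dissolves here, [Ag^+] = 0.186 + 3s ≈ 0.186, [PO4^3-] = s (Ksp is small, so little additional dissolves).
Ksp ≈ (0.186)^3 × s
s = 2.44 x 10^-15 M
Check: 3s = 7.3 x 10^-15 ≪ 0.186, so the approximation is valid.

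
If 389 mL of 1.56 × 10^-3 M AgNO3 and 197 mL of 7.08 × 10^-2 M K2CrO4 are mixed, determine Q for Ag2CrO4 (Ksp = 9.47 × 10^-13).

Q = 2.55e-8

Total volume = 389 + 197 = 586 mL.
[Ag^+] = 1.56 x 10^-3 × (389/586) = 1.036 x 10^-3 M
[CrO4^2-] = 7.08 × 10^-2 × (197/586) = 2.380 x 10^-2 M
Ag2CrO4(s) ⇌ 2 Ag^+ + CrO4^2-, so Q = [Ag^+]^2[CrO4^2-]
Q = (1.036 × 10^-3)^2(2.380 × 10^-2) = 2.55 × 10^-8
Q > Ksp, so Ag2CrO4 will precipitate.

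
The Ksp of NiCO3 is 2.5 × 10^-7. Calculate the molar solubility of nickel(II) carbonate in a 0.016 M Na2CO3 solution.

NiCO3(s) <=> Ni^2+ + CO3^2-
Ksp = [Ni^2+][CO3^2-]
If s mol/L dissolves here, [Ni^2+] = s, [CO3^2-] = 0.016 + s ≈ 0.016 (common-ion effect: CO3^2- is already 0.016 M).
Ksp ≈ s × 0.016
s = 1.6 × 10^-5 M
Check: s = 1.6 × 10^-5 ≪ 0.016, so the approximation is valid.

s = 1.6 × 10^-5 M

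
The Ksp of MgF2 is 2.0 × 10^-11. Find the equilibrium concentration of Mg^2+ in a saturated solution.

1.7 × 10^-4 M

MgF2(s) ⇌ Mg^2+ + 2 F^-
Ksp = [Mg^2+][F^-]^2
For each mole of MgF2 that dissolves: [Mg^2+] = s, [F^-] = 2s.
Substituting: Ksp = s(2s)^2 = 4s^3
s^3 = 2.0 × 10^-11 / 4, so s = 1.71 × 10^-4 M
[Mg^2+] = s = 1.7 x 10^-4 M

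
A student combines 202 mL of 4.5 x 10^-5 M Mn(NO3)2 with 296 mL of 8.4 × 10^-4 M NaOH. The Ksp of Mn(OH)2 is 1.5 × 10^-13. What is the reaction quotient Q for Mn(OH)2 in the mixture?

Total volume = 202 + 296 = 498 mL.
[Mn^2+] = 4.5 × 10^-5 × (202/498) = 1.83 × 10^-5 M
[OH^-] = 8.4 x 10^-4 × (296/498) = 4.99 x 10^-4 M
Mn(OH)2(s) ⇌ Mn^2+ + 2 OH^-, so Q = [Mn^2+][OH^-]^2
Q = (1.83 × 10^-5)(4.99 × 10^-4)^2 = 4.6 x 10^-12
Q > Ksp, so Mn(OH)2 will precipitate.

Q ≈ 4.6 × 10^-12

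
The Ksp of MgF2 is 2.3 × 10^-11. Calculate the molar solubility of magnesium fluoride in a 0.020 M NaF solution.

MgF2(s) ⇌ Mg^2+ + 2 F^-
Ksp = [Mg^2+][F^-]^2
Let s = moles of MgF2 that dissolve per litre. [Mg^2+] = s, [F^-] = 0.020 + 2s ≈ 0.020 (common-ion effect: F^- is already 0.020 M).
Ksp ≈ s × (0.020)^2
s = 5.8 × 10^-8 M
Check: 2s = 1.2 x 10^-7 ≪ 0.020, so the approximation is valid.

5.8e-8 M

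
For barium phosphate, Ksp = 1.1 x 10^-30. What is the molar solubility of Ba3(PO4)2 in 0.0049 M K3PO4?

s ≈ 1.2 x 10^-9 M

Ba3(PO4)2(s) <=> 3 Ba^2+ + 2 PO4^3-
Ksp = [Ba^2+]^3[PO4^3-]^2
Let s = moles of Ba3(PO4)2 that dissolve per litre. [Ba^2+] = 3s, [PO4^3-] = 0.0049 + 2s ≈ 0.0049 (common-ion effect: PO4^3- is already 0.0049 M).
Ksp ≈ (3s)^3 × (0.0049)^2
s = 1.2 × 10^-9 M
Check: 2s = 2.4 × 10^-9 ≪ 0.0049, so the approximation is valid.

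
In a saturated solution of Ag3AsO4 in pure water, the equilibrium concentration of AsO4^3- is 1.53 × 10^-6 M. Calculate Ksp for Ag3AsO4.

1.48 x 10^-22

Ag3AsO4(s) ⇌ 3 Ag^+(aq) + AsO4^3-(aq)
Stoichiometry gives [Ag^+] = (3/1)[AsO4^3-] = 4.590 x 10^-6 M.
Ksp = [Ag^+]^3[AsO4^3-]
Ksp = (4.590 × 10^-6)^3 × 1.53 x 10^-6 = 1.48 × 10^-22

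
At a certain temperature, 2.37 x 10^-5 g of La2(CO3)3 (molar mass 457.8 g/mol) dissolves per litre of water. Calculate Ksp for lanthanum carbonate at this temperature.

4.02e-35

Molar solubility s = (2.37 × 10^-5 g/L) / (457.8 g/mol) = 5.177 x 10^-8 M.
La2(CO3)3(s) <=> 2 La^3+(aq) + 3 CO3^2-(aq)
If s mol/L of La2(CO3)3 dissolves, [La^3+] = 2s and [CO3^2-] = 3s.
Ksp = [La^3+]^2[CO3^2-]^3
So Ksp = (2s)^2 × (3s)^3 = 108s^5
With s = 5.177 × 10^-8: Ksp = 4.02 x 10^-35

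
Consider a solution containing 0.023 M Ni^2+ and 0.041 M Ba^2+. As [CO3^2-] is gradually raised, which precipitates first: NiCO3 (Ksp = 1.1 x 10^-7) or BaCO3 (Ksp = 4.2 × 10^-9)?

Precipitation of each salt starts when its ion product equals its Ksp.
For NiCO3: 1.1 x 10^-7 = 0.023 × [CO3^2-]  ⇒  [CO3^2-] = 4.8 × 10^-6 M.
For BaCO3: 4.2 × 10^-9 = 0.041 × [CO3^2-]  ⇒  [CO3^2-] = 1.0 × 10^-7 M.
The salt with the lower threshold [CO3^2-] precipitates first: BaCO3.

BaCO3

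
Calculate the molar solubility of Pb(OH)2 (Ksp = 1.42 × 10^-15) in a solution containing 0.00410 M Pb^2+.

Pb(OH)2(s) <=> Pb^2+ + 2 OH^-
Ksp = [Pb^2+][OH^-]^2
Let s = moles of Pb(OH)2 that dissolve per litre. [Pb^2+] = 0.00410 + s ≈ 0.00410, [OH^-] = 2s (since the Pb^2+ already present dominates).
Ksp ≈ 0.00410 × (2s)^2
s = 2.94 × 10^-7 M
Check: s = 2.9 × 10^-7 ≪ 0.00410, so the approximation is valid.

s = 2.94e-7 M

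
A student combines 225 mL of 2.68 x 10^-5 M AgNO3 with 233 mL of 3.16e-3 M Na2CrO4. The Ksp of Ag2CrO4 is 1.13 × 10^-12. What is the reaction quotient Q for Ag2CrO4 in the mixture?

Q ≈ 2.79 × 10^-13

Total volume = 225 + 233 = 458 mL.
[Ag^+] = 2.68 × 10^-5 × (225/458) = 1.317 x 10^-5 M
[CrO4^2-] = 3.16 x 10^-3 × (233/458) = 1.608 x 10^-3 M
Ag2CrO4(s) ⇌ 2 Ag^+(aq) + CrO4^2-(aq), so Q = [Ag^+]^2[CrO4^2-]
Q = (1.317 × 10^-5)^2(1.608 × 10^-3) = 2.79 × 10^-13
Q < Ksp, so no precipitate of Ag2CrO4 forms.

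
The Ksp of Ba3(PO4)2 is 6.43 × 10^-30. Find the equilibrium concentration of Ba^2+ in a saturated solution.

Ba3(PO4)2(s) ⇌ 3 Ba^2+(aq) + 2 PO4^3-(aq)
Ksp = [Ba^2+]^3[PO4^3-]^2
Let s = molar solubility. Then [Ba^2+] = 3s and [PO4^3-] = 2s.
So Ksp = (3s)^3 × (2s)^2 = 108s^5
s^5 = 6.43 × 10^-30 / 108, so s = 5.688 × 10^-7 M
[Ba^2+] = 3s = 1.71 × 10^-6 M

1.71e-6 M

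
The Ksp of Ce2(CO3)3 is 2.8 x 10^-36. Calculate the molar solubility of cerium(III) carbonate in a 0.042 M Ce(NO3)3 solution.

Ce2(CO3)3(s) <=> 2 Ce^3+(aq) + 3 CO3^2-(aq)
Ksp = [Ce^3+]^2[CO3^2-]^3
If s mol/L dissolves here, [Ce^3+] = 0.042 + 2s ≈ 0.042, [CO3^2-] = 3s (since Ce^3+ from Ce(NO3)3 dominates).
Ksp ≈ (0.042)^2 × (3s)^3
s = 3.9 × 10^-12 M
Check: 2s = 7.8 x 10^-12 ≪ 0.042, so the approximation is valid.

3.9 x 10^-12 M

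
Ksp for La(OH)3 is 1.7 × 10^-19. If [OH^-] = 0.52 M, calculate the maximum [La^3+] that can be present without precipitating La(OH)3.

La(OH)3(s) <=> La^3+ + 3 OH^-
Ksp = [La^3+][OH^-]^3
Precipitation begins when Q = Ksp. With [OH^-] = 0.52 M:
1.7 × 10^-19 = (0.52)^3 × [La^3+]
[La^3+] = (1.7 × 10^-19 / 1.41 x 10^-1) = 1.2 x 10^-18 M

[La^3+] = 1.2 x 10^-18 M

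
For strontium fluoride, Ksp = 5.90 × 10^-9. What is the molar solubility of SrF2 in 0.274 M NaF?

SrF2(s) ⇌ Sr^2+(aq) + 2 F^-(aq)
Ksp = [Sr^2+][F^-]^2
If s mol/L dissolves here, [Sr^2+] = s, [F^-] = 0.274 + 2s ≈ 0.274 (since F^- from NaF dominates).
Ksp ≈ s × (0.274)^2
s = 7.86 x 10^-8 M
Check: 2s = 1.6 × 10^-7 ≪ 0.274, so the approximation is valid.

s = 7.86 × 10^-8 M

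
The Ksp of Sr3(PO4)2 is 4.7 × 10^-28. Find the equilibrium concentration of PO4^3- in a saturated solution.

Sr3(PO4)2(s) ⇌ 3 Sr^2+ + 2 PO4^3-
Ksp = [Sr^2+]^3[PO4^3-]^2
If s mol/L of Sr3(PO4)2 dissolves, [Sr^2+] = 3s and [PO4^3-] = 2s.
Substituting: Ksp = (3s)^3(2s)^2 = 108s^5
s^5 = 4.7 × 10^-28 / 108, so s = 1.34 x 10^-6 M
[PO4^3-] = 2s = 2.7 × 10^-6 M

[PO4^3-] = 2.7 × 10^-6 M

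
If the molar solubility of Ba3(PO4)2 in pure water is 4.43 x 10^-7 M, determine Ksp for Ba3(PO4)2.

Ba3(PO4)2(s) ⇌ 3 Ba^2+(aq) + 2 PO4^3-(aq)
Let s = molar solubility. Then [Ba^2+] = 3s and [PO4^3-] = 2s.
Ksp = [Ba^2+]^3[PO4^3-]^2
So Ksp = (3s)^3 × (2s)^2 = 108s^5
Ksp = 108 × (4.43 × 10^-7)^5 = 1.84 × 10^-30

1.84 x 10^-30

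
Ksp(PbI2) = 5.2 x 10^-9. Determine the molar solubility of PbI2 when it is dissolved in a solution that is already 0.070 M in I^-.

PbI2(s) <=> Pb^2+(aq) + 2 I^-(aq)
Ksp = [Pb^2+][I^-]^2
Let s = moles of PbI2 that dissolve per litre. [Pb^2+] = s, [I^-] = 0.070 + 2s ≈ 0.070 (common-ion effect: I^- is already 0.070 M).
Ksp ≈ s × (0.070)^2
s = 1.1 × 10^-6 M
Check: 2s = 2.1 x 10^-6 ≪ 0.070, so the approximation is valid.

s ≈ 1.1e-6 M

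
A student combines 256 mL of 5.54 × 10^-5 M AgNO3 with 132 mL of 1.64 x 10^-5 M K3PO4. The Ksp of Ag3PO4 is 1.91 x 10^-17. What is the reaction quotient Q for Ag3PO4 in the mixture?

2.72 × 10^-19

Total volume = 256 + 132 = 388 mL.
[Ag^+] = 5.54 x 10^-5 × (256/388) = 3.655 x 10^-5 M
[PO4^3-] = 1.64 x 10^-5 × (132/388) = 5.579 × 10^-6 M
Ag3PO4(s) <=> 3 Ag^+(aq) + PO4^3-(aq), so Q = [Ag^+]^3[PO4^3-]
Q = (3.655 × 10^-5)^3(5.579 × 10^-6) = 2.72 x 10^-19
Q < Ksp, so no precipitate of Ag3PO4 forms.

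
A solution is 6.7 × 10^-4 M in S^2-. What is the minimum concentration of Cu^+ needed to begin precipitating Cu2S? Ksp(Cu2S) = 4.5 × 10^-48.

[Cu^+] = 8.2e-23 M

Cu2S(s) ⇌ 2 Cu^+ + S^2-
Ksp = [Cu^+]^2[S^2-]
Precipitation begins when Q = Ksp. With [S^2-] = 6.7 × 10^-4 M:
4.5 × 10^-48 = (6.7 × 10^-4) × [Cu^+]^2
[Cu^+] = (4.5 × 10^-48 / 6.7 × 10^-4)^(1/2) = 8.2 × 10^-23 M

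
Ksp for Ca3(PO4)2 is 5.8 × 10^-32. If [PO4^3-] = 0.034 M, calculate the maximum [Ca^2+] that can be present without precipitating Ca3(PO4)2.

3.7 x 10^-10 M

Ca3(PO4)2(s) <=> 3 Ca^2+ + 2 PO4^3-
Ksp = [Ca^2+]^3[PO4^3-]^2
Precipitation begins when Q = Ksp. With [PO4^3-] = 0.034 M:
5.8 × 10^-32 = (0.034)^2 × [Ca^2+]^3
[Ca^2+] = (5.8 × 10^-32 / 1.16 × 10^-3)^(1/3) = 3.7 × 10^-10 M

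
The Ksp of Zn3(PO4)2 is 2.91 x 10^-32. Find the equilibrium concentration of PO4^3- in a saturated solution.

[PO4^3-] ≈ 3.86 × 10^-7 M

Zn3(PO4)2(s) ⇌ 3 Zn^2+(aq) + 2 PO4^3-(aq)
Ksp = [Zn^2+]^3[PO4^3-]^2
With molar solubility s: [Zn^2+] = 3s, [PO4^3-] = 2s.
Ksp = (3s)^3(2s)^2 = 108s^5
s = (2.91 x 10^-32 / 108)^(1/5) = 1.932 x 10^-7 M
[PO4^3-] = 2s = 3.86 × 10^-7 M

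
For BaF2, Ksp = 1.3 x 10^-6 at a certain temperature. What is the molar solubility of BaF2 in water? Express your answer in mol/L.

6.9 x 10^-3 M

BaF2(s) ⇌ Ba^2+ + 2 F^-
Ksp = [Ba^2+][F^-]^2
With molar solubility s: [Ba^2+] = s, [F^-] = 2s.
Substituting: Ksp = s(2s)^2 = 4s^3
Solving, s = (1.3 x 10^-6/4)^(1/3) = 6.9 x 10^-3 M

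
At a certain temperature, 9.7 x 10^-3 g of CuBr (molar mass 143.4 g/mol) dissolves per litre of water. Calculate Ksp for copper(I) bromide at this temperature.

Molar solubility s = (9.7 × 10^-3 g/L) / (143.4 g/mol) = 6.76 x 10^-5 M.
CuBr(s) ⇌ Cu^+ + Br^-
For each mole of CuBr that dissolves: [Cu^+] = s, [Br^-] = s.
Ksp = [Cu^+][Br^-]
Ksp = (s)(s) = s^2
Ksp = (6.76 × 10^-5)^2 = 4.6 × 10^-9

Ksp ≈ 4.6 × 10^-9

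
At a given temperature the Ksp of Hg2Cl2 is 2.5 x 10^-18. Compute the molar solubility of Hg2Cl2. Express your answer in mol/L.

s ≈ 8.5e-7 M

Hg2Cl2(s) ⇌ Hg2^2+ + 2 Cl^-
Ksp = [Hg2^2+][Cl^-]^2
With molar solubility s: [Hg2^2+] = s, [Cl^-] = 2s.
Ksp = s(2s)^2 = 4s^3
s = (2.5 x 10^-18 / 4)^(1/3) = 8.5 × 10^-7 M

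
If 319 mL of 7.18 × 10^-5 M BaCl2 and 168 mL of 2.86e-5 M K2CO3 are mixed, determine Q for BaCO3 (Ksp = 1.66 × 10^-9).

Q ≈ 4.64 × 10^-10

Total volume = 319 + 168 = 487 mL.
[Ba^2+] = 7.18 x 10^-5 × (319/487) = 4.703 × 10^-5 M
[CO3^2-] = 2.86 x 10^-5 × (168/487) = 9.866 x 10^-6 M
BaCO3(s) <=> Ba^2+ + CO3^2-, so Q = [Ba^2+][CO3^2-]
Q = (4.703 × 10^-5)(9.866 × 10^-6) = 4.64 x 10^-10
Q < Ksp, so no precipitate of BaCO3 forms.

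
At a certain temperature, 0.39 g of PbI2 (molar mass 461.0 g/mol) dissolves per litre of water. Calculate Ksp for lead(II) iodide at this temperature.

Molar solubility s = (3.9 × 10^-1 g/L) / (461.0 g/mol) = 8.46 x 10^-4 M.
PbI2(s) <=> Pb^2+(aq) + 2 I^-(aq)
If s mol/L of PbI2 dissolves, [Pb^2+] = s and [I^-] = 2s.
Ksp = [Pb^2+][I^-]^2
Substituting: Ksp = s(2s)^2 = 4s^3
Ksp = 4 × (8.46 × 10^-4)^3 = 2.4 x 10^-9

Ksp ≈ 2.4e-9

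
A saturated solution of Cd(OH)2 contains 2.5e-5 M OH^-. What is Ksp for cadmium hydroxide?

Ksp = 7.8 × 10^-15

Cd(OH)2(s) <=> Cd^2+(aq) + 2 OH^-(aq)
Stoichiometry gives [Cd^2+] = (1/2)[OH^-] = 1.25 x 10^-5 M.
Ksp = [Cd^2+][OH^-]^2
Ksp = 1.25 × 10^-5 × (2.5 × 10^-5)^2 = 7.8 x 10^-15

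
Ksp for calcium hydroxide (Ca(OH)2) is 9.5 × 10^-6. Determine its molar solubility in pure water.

s ≈ 1.3 × 10^-2 M

Ca(OH)2(s) ⇌ Ca^2+ + 2 OH^-
Ksp = [Ca^2+][OH^-]^2
For each mole of Ca(OH)2 that dissolves: [Ca^2+] = s, [OH^-] = 2s.
Substituting: Ksp = s(2s)^2 = 4s^3
s = (9.5 × 10^-6 / 4)^(1/3) = 1.3 x 10^-2 M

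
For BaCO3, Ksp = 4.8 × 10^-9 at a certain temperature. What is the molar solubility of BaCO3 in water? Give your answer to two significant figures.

s = 6.9e-5 M

BaCO3(s) ⇌ Ba^2+ + CO3^2-
Ksp = [Ba^2+][CO3^2-]
If s mol/L of BaCO3 dissolves, [Ba^2+] = s and [CO3^2-] = s.
Ksp = s × s = s^2
s = √(4.8 × 10^-9) = 6.9 × 10^-5 M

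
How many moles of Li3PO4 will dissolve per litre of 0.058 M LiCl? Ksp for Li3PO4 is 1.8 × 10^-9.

Li3PO4(s) ⇌ 3 Li^+ + PO4^3-
Ksp = [Li^+]^3[PO4^3-]
Let s be the molar solubility in this solution. [Li^+] = 0.058 + 3s ≈ 0.058, [PO4^3-] = s (common-ion effect: Li^+ is already 0.058 M).
Ksp ≈ (0.058)^3 × s
s = 9.2 × 10^-6 M
Check: 3s = 2.8 × 10^-5 ≪ 0.058, so the approximation is valid.

s = 9.2 × 10^-6 M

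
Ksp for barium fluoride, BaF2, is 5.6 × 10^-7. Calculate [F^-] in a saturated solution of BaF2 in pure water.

0.010 M

BaF2(s) <=> Ba^2+ + 2 F^-
Ksp = [Ba^2+][F^-]^2
If s mol/L of BaF2 dissolves, [Ba^2+] = s and [F^-] = 2s.
Ksp = s(2s)^2 = 4s^3
s^3 = 5.6 × 10^-7 / 4, so s = 5.19 x 10^-3 M
[F^-] = 2s = 1.0 × 10^-2 M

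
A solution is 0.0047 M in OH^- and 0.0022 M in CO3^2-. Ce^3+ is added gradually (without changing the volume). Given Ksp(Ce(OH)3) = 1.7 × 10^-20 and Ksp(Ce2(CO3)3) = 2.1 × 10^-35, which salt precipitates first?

Each salt begins to precipitate when Q = Ksp, i.e. when [Ce^3+] reaches its threshold.
For Ce(OH)3: 1.7 × 10^-20 = (0.0047)^3 × [Ce^3+]  ⇒  [Ce^3+] = 1.6 × 10^-13 M.
For Ce2(CO3)3: 2.1 × 10^-35 = (0.0022)^3 × [Ce^3+]^2  ⇒  [Ce^3+] = 4.4 x 10^-14 M.
The salt with the lower threshold [Ce^3+] precipitates first: Ce2(CO3)3.

Ce2(CO3)3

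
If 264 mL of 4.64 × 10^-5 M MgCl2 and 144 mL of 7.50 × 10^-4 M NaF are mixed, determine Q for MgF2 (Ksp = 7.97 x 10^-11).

Total volume = 264 + 144 = 408 mL.
[Mg^2+] = 4.64 × 10^-5 × (264/408) = 3.002 × 10^-5 M
[F^-] = 7.50 × 10^-4 × (144/408) = 2.647 × 10^-4 M
MgF2(s) ⇌ Mg^2+ + 2 F^-, so Q = [Mg^2+][F^-]^2
Q = (3.002 × 10^-5)(2.647 × 10^-4)^2 = 2.10 x 10^-12
Q < Ksp, so no precipitate of MgF2 forms.

2.10 × 10^-12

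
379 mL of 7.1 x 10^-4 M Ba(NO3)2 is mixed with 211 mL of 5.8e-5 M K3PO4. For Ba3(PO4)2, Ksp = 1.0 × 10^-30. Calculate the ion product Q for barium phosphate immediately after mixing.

4.1e-20

Total volume = 379 + 211 = 590 mL.
[Ba^2+] = 7.1 × 10^-4 × (379/590) = 4.56 × 10^-4 M
[PO4^3-] = 5.8 x 10^-5 × (211/590) = 2.07 x 10^-5 M
Ba3(PO4)2(s) <=> 3 Ba^2+ + 2 PO4^3-, so Q = [Ba^2+]^3[PO4^3-]^2
Q = (4.56 × 10^-4)^3(2.07 × 10^-5)^2 = 4.1 × 10^-20
Q > Ksp, so Ba3(PO4)2 will precipitate.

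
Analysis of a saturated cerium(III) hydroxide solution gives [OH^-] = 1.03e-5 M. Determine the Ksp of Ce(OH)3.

Ce(OH)3(s) ⇌ Ce^3+ + 3 OH^-
Stoichiometry gives [Ce^3+] = (1/3)[OH^-] = 3.433 x 10^-6 M.
Ksp = [Ce^3+][OH^-]^3
Ksp = 3.433 × 10^-6 × (1.03 x 10^-5)^3 = 3.75 × 10^-21

3.75 x 10^-21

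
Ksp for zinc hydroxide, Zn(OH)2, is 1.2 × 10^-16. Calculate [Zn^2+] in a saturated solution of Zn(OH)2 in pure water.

[Zn^2+] ≈ 3.1e-6 M

Zn(OH)2(s) ⇌ Zn^2+ + 2 OH^-
Ksp = [Zn^2+][OH^-]^2
Let s = molar solubility. Then [Zn^2+] = s and [OH^-] = 2s.
Substituting: Ksp = s(2s)^2 = 4s^3
s^3 = 1.2 × 10^-16 / 4, so s = 3.11 × 10^-6 M
[Zn^2+] = s = 3.1 × 10^-6 M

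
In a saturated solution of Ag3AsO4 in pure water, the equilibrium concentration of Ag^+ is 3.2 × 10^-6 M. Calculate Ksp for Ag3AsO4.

Ksp = 3.5 × 10^-23

Ag3AsO4(s) <=> 3 Ag^+ + AsO4^3-
Stoichiometry gives [AsO4^3-] = (1/3)[Ag^+] = 1.07 × 10^-6 M.
Ksp = [Ag^+]^3[AsO4^3-]
Ksp = (3.2 × 10^-6)^3 × 1.07 x 10^-6 = 3.5 x 10^-23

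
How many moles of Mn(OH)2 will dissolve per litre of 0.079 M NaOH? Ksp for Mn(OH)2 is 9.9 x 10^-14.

Mn(OH)2(s) ⇌ Mn^2+ + 2 OH^-
Ksp = [Mn^2+][OH^-]^2
Let s be the molar solubility in this solution. [Mn^2+] = s, [OH^-] = 0.079 + 2s ≈ 0.079 (Ksp is small, so little additional dissolves).
Ksp ≈ s × (0.079)^2
s = 1.6 × 10^-11 M
Check: 2s = 3.2 x 10^-11 ≪ 0.079, so the approximation is valid.

1.6 x 10^-11 M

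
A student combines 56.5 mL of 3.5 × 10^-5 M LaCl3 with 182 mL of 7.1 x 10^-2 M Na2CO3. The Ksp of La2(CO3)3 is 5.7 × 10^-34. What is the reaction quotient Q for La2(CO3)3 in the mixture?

Total volume = 56.5 + 182 = 238.5 mL.
[La^3+] = 3.5 × 10^-5 × (56.5/238.5) = 8.29 x 10^-6 M
[CO3^2-] = 7.1 × 10^-2 × (182/238.5) = 5.42 × 10^-2 M
La2(CO3)3(s) ⇌ 2 La^3+(aq) + 3 CO3^2-(aq), so Q = [La^3+]^2[CO3^2-]^3
Q = (8.29 × 10^-6)^2(5.42 x 10^-2)^3 = 1.1 × 10^-14
Q > Ksp, so La2(CO3)3 will precipitate.

Q = 1.1 × 10^-14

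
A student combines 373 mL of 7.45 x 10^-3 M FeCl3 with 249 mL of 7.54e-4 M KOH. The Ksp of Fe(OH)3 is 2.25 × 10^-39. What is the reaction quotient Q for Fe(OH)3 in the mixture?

1.23 × 10^-13

Total volume = 373 + 249 = 622 mL.
[Fe^3+] = 7.45 x 10^-3 × (373/622) = 4.468 × 10^-3 M
[OH^-] = 7.54 x 10^-4 × (249/622) = 3.018 × 10^-4 M
Fe(OH)3(s) ⇌ Fe^3+ + 3 OH^-, so Q = [Fe^3+][OH^-]^3
Q = (4.468 × 10^-3)(3.018 × 10^-4)^3 = 1.23 × 10^-13
Q > Ksp, so Fe(OH)3 will precipitate.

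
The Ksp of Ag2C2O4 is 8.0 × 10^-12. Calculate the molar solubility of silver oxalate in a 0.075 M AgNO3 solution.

Ag2C2O4(s) ⇌ 2 Ag^+ + C2O4^2-
Ksp = [Ag^+]^2[C2O4^2-]
Let s be the molar solubility in this solution. [Ag^+] = 0.075 + 2s ≈ 0.075, [C2O4^2-] = s (since Ag^+ from AgNO3 dominates).
Ksp ≈ (0.075)^2 × s
s = 1.4 × 10^-9 M
Check: 2s = 2.8 × 10^-9 ≪ 0.075, so the approximation is valid.

s = 1.4e-9 M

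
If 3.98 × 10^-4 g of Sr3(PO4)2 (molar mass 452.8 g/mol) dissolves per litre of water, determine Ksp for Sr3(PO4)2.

Ksp = 5.67 × 10^-29

Molar solubility s = (3.98 × 10^-4 g/L) / (452.8 g/mol) = 8.790 × 10^-7 M.
Sr3(PO4)2(s) ⇌ 3 Sr^2+ + 2 PO4^3-
Let s = molar solubility. Then [Sr^2+] = 3s and [PO4^3-] = 2s.
Ksp = [Sr^2+]^3[PO4^3-]^2
Ksp = (3s)^3(2s)^2 = 108s^5
With s = 8.790 x 10^-7: Ksp = 5.67 × 10^-29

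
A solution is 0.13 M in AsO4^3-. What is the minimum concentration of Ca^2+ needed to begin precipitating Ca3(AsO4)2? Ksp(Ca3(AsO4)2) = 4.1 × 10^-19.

2.9e-6 M

Ca3(AsO4)2(s) ⇌ 3 Ca^2+ + 2 AsO4^3-
Ksp = [Ca^2+]^3[AsO4^3-]^2
Precipitation begins when Q = Ksp. With [AsO4^3-] = 0.13 M:
4.1 × 10^-19 = (0.13)^2 × [Ca^2+]^3
[Ca^2+] = (4.1 × 10^-19 / 1.69 × 10^-2)^(1/3) = 2.9 x 10^-6 M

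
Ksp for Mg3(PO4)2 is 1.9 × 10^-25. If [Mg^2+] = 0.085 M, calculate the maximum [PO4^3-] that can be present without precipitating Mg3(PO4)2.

1.8 × 10^-11 M

Mg3(PO4)2(s) <=> 3 Mg^2+(aq) + 2 PO4^3-(aq)
Ksp = [Mg^2+]^3[PO4^3-]^2
Precipitation begins when Q = Ksp. With [Mg^2+] = 0.085 M:
1.9 × 10^-25 = (0.085)^3 × [PO4^3-]^2
[PO4^3-] = (1.9 × 10^-25 / 6.14 × 10^-4)^(1/2) = 1.8 x 10^-11 M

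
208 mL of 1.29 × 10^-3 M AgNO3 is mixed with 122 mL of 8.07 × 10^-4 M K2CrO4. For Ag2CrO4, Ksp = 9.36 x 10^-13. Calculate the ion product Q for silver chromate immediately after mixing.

Total volume = 208 + 122 = 330 mL.
[Ag^+] = 1.29 x 10^-3 × (208/330) = 8.131 × 10^-4 M
[CrO4^2-] = 8.07 × 10^-4 × (122/330) = 2.983 × 10^-4 M
Ag2CrO4(s) ⇌ 2 Ag^+(aq) + CrO4^2-(aq), so Q = [Ag^+]^2[CrO4^2-]
Q = (8.131 × 10^-4)^2(2.983 x 10^-4) = 1.97 × 10^-10
Q > Ksp, so Ag2CrO4 will precipitate.

Q ≈ 1.97 x 10^-10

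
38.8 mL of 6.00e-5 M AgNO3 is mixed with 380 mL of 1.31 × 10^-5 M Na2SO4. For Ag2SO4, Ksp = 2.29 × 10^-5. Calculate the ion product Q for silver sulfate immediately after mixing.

Total volume = 38.8 + 380 = 418.8 mL.
[Ag^+] = 6.00 x 10^-5 × (38.8/418.8) = 5.559 x 10^-6 M
[SO4^2-] = 1.31 × 10^-5 × (380/418.8) = 1.189 × 10^-5 M
Ag2SO4(s) ⇌ 2 Ag^+(aq) + SO4^2-(aq), so Q = [Ag^+]^2[SO4^2-]
Q = (5.559 x 10^-6)^2(1.189 x 10^-5) = 3.67 × 10^-16
Q < Ksp, so no precipitate of Ag2SO4 forms.

3.67 × 10^-16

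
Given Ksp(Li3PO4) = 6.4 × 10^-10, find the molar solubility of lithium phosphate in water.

s ≈ 2.2 × 10^-3 M

Li3PO4(s) ⇌ 3 Li^+(aq) + PO4^3-(aq)
Ksp = [Li^+]^3[PO4^3-]
Let s = molar solubility. Then [Li^+] = 3s and [PO4^3-] = s.
Ksp = (3s)^3s = 27s^4
s^4 = 6.4 × 10^-10 / 27, so s = 2.2 x 10^-3 M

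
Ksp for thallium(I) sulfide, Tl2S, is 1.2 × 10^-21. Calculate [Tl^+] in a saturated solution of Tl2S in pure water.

1.3 × 10^-7 M

Tl2S(s) ⇌ 2 Tl^+ + S^2-
Ksp = [Tl^+]^2[S^2-]
If s mol/L of Tl2S dissolves, [Tl^+] = 2s and [S^2-] = s.
So Ksp = (2s)^2 × s = 4s^3
s = (1.2 × 10^-21 / 4)^(1/3) = 6.69 x 10^-8 M
[Tl^+] = 2s = 1.3 x 10^-7 M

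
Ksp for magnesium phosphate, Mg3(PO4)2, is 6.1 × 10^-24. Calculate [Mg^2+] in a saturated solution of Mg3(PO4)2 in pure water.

[Mg^2+] ≈ 2.7 x 10^-5 M

Mg3(PO4)2(s) <=> 3 Mg^2+(aq) + 2 PO4^3-(aq)
Ksp = [Mg^2+]^3[PO4^3-]^2
If s mol/L of Mg3(PO4)2 dissolves, [Mg^2+] = 3s and [PO4^3-] = 2s.
Substituting: Ksp = (3s)^3(2s)^2 = 108s^5
s^5 = 6.1 × 10^-24 / 108, so s = 8.92 × 10^-6 M
[Mg^2+] = 3s = 2.7 × 10^-5 M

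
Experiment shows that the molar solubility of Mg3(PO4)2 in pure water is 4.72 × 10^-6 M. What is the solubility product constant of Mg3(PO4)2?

Mg3(PO4)2(s) <=> 3 Mg^2+ + 2 PO4^3-
With molar solubility s: [Mg^2+] = 3s, [PO4^3-] = 2s.
Ksp = [Mg^2+]^3[PO4^3-]^2
Substituting: Ksp = (3s)^3(2s)^2 = 108s^5
With s = 4.72 × 10^-6: Ksp = 2.53 × 10^-25

Ksp = 2.53 × 10^-25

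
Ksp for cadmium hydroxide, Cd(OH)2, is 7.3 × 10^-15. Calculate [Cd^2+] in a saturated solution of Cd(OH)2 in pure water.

Cd(OH)2(s) ⇌ Cd^2+ + 2 OH^-
Ksp = [Cd^2+][OH^-]^2
If s mol/L of Cd(OH)2 dissolves, [Cd^2+] = s and [OH^-] = 2s.
Ksp = s(2s)^2 = 4s^3
Solving, s = (7.3 × 10^-15/4)^(1/3) = 1.22 x 10^-5 M
[Cd^2+] = s = 1.2 x 10^-5 M

[Cd^2+] ≈ 1.2 × 10^-5 M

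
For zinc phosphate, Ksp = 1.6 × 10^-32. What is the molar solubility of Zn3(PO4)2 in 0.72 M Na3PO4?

s ≈ 1.0e-11 M

Zn3(PO4)2(s) ⇌ 3 Zn^2+ + 2 PO4^3-
Ksp = [Zn^2+]^3[PO4^3-]^2
Let s = moles of Zn3(PO4)2 that dissolve per litre. [Zn^2+] = 3s, [PO4^3-] = 0.72 + 2s ≈ 0.72 (common-ion effect: PO4^3- is already 0.72 M).
Ksp ≈ (3s)^3 × (0.72)^2
s = 1.0 × 10^-11 M
Check: 2s = 2.1 × 10^-11 ≪ 0.72, so the approximation is valid.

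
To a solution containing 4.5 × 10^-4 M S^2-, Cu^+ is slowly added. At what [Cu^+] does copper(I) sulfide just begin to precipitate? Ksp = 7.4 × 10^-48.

Cu2S(s) <=> 2 Cu^+ + S^2-
Ksp = [Cu^+]^2[S^2-]
Precipitation begins when Q = Ksp. With [S^2-] = 4.5 × 10^-4 M:
7.4 × 10^-48 = (4.5 × 10^-4) × [Cu^+]^2
[Cu^+] = (7.4 × 10^-48 / 4.5 x 10^-4)^(1/2) = 1.3 x 10^-22 M

[Cu^+] = 1.3 × 10^-22 M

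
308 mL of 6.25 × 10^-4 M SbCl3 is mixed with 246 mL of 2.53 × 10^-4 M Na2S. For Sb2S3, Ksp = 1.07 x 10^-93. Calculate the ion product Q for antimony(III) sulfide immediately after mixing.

1.71e-19

Total volume = 308 + 246 = 554 mL.
[Sb^3+] = 6.25 × 10^-4 × (308/554) = 3.475 × 10^-4 M
[S^2-] = 2.53 × 10^-4 × (246/554) = 1.123 × 10^-4 M
Sb2S3(s) <=> 2 Sb^3+ + 3 S^2-, so Q = [Sb^3+]^2[S^2-]^3
Q = (3.475 × 10^-4)^2(1.123 × 10^-4)^3 = 1.71 × 10^-19
Q > Ksp, so Sb2S3 will precipitate.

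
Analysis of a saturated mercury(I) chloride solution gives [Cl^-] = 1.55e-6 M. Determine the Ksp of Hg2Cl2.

Ksp ≈ 1.86e-18

Hg2Cl2(s) ⇌ Hg2^2+ + 2 Cl^-
Stoichiometry gives [Hg2^2+] = (1/2)[Cl^-] = 7.750 × 10^-7 M.
Ksp = [Hg2^2+][Cl^-]^2
Ksp = 7.750 x 10^-7 × (1.55 × 10^-6)^2 = 1.86 x 10^-18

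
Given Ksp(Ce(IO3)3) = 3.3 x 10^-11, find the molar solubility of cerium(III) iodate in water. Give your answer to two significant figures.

Ce(IO3)3(s) ⇌ Ce^3+ + 3 IO3^-
Ksp = [Ce^3+][IO3^-]^3
Let s = molar solubility. Then [Ce^3+] = s and [IO3^-] = 3s.
So Ksp = s × (3s)^3 = 27s^4
s^4 = 3.3 x 10^-11 / 27, so s = 1.1 x 10^-3 M

1.1 x 10^-3 M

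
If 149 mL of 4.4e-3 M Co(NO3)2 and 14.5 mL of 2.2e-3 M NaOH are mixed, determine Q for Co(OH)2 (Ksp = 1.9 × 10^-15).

Total volume = 149 + 14.5 = 163.5 mL.
[Co^2+] = 4.4 x 10^-3 × (149/163.5) = 4.01 × 10^-3 M
[OH^-] = 2.2 × 10^-3 × (14.5/163.5) = 1.95 x 10^-4 M
Co(OH)2(s) ⇌ Co^2+ + 2 OH^-, so Q = [Co^2+][OH^-]^2
Q = (4.01 x 10^-3)(1.95 x 10^-4)^2 = 1.5 x 10^-10
Q > Ksp, so Co(OH)2 will precipitate.

Q ≈ 1.5 x 10^-10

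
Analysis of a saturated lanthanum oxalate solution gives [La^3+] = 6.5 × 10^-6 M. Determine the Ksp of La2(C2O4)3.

Ksp ≈ 3.9 x 10^-26

La2(C2O4)3(s) ⇌ 2 La^3+ + 3 C2O4^2-
Stoichiometry gives [C2O4^2-] = (3/2)[La^3+] = 9.75 x 10^-6 M.
Ksp = [La^3+]^2[C2O4^2-]^3
Ksp = (6.5 x 10^-6)^2 × (9.75 × 10^-6)^3 = 3.9 x 10^-26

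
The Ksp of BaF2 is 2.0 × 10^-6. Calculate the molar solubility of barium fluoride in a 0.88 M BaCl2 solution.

7.5e-4 M

BaF2(s) <=> Ba^2+ + 2 F^-
Ksp = [Ba^2+][F^-]^2
If s mol/L dissolves here, [Ba^2+] = 0.88 + s ≈ 0.88, [F^-] = 2s (common-ion effect: Ba^2+ is already 0.88 M).
Ksp ≈ 0.88 × (2s)^2
s = 7.5 × 10^-4 M
Check: s = 7.5 x 10^-4 ≪ 0.88, so the approximation is valid.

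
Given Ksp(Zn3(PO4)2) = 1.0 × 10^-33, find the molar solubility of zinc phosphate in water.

Zn3(PO4)2(s) <=> 3 Zn^2+ + 2 PO4^3-
Ksp = [Zn^2+]^3[PO4^3-]^2
Let s = molar solubility. Then [Zn^2+] = 3s and [PO4^3-] = 2s.
So Ksp = (3s)^3 × (2s)^2 = 108s^5
s = (1.0 × 10^-33 / 108)^(1/5) = 9.8 x 10^-8 M

s = 9.8 x 10^-8 M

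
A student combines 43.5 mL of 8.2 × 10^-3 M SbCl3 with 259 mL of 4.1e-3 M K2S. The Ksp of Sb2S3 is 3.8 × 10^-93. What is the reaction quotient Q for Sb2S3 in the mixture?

Q ≈ 6.0 x 10^-14

Total volume = 43.5 + 259 = 302.5 mL.
[Sb^3+] = 8.2 × 10^-3 × (43.5/302.5) = 1.18 x 10^-3 M
[S^2-] = 4.1 × 10^-3 × (259/302.5) = 3.51 × 10^-3 M
Sb2S3(s) <=> 2 Sb^3+ + 3 S^2-, so Q = [Sb^3+]^2[S^2-]^3
Q = (1.18 × 10^-3)^2(3.51 x 10^-3)^3 = 6.0 × 10^-14
Q > Ksp, so Sb2S3 will precipitate.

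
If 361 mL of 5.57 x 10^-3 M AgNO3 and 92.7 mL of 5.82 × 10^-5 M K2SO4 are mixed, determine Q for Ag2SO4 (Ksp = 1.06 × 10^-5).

Q ≈ 2.34 × 10^-10

Total volume = 361 + 92.7 = 453.7 mL.
[Ag^+] = 5.57 × 10^-3 × (361/453.7) = 4.432 × 10^-3 M
[SO4^2-] = 5.82 × 10^-5 × (92.7/453.7) = 1.189 × 10^-5 M
Ag2SO4(s) ⇌ 2 Ag^+(aq) + SO4^2-(aq), so Q = [Ag^+]^2[SO4^2-]
Q = (4.432 × 10^-3)^2(1.189 × 10^-5) = 2.34 × 10^-10
Q < Ksp, so no precipitate of Ag2SO4 forms.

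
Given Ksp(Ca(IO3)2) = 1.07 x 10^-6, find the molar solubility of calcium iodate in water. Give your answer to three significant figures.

Ca(IO3)2(s) <=> Ca^2+(aq) + 2 IO3^-(aq)
Ksp = [Ca^2+][IO3^-]^2
Let s = molar solubility. Then [Ca^2+] = s and [IO3^-] = 2s.
Ksp = s(2s)^2 = 4s^3
Solving, s = (1.07 x 10^-6/4)^(1/3) = 6.44 x 10^-3 M

s ≈ 6.44 × 10^-3 M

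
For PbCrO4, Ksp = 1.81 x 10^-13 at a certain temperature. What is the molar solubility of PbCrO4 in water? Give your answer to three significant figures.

s = 4.25 × 10^-7 M

PbCrO4(s) ⇌ Pb^2+ + CrO4^2-
Ksp = [Pb^2+][CrO4^2-]
For each mole of PbCrO4 that dissolves: [Pb^2+] = s, [CrO4^2-] = s.
Ksp = (s)(s) = s^2
s = (1.81 x 10^-13)^(1/2) = 4.25 x 10^-7 M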